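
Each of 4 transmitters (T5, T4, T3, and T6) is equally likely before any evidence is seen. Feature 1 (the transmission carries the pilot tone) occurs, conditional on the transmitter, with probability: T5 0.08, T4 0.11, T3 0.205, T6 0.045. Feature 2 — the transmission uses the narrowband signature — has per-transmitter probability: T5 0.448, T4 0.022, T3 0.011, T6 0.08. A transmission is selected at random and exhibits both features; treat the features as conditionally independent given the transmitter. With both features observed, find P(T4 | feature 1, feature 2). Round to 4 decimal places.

Since the prior is uniform, the posterior is proportional to the likelihood:
  T5: 0.08 × 0.448 = 0.03584
  T4: 0.11 × 0.022 = 0.00242
  T3: 0.205 × 0.011 = 0.002255
  T6: 0.045 × 0.08 = 0.0036
Normalizing constant = 0.044115.
P(T4 | evidence) = 0.00242 / 0.044115 ≈ 0.0549.

0.0549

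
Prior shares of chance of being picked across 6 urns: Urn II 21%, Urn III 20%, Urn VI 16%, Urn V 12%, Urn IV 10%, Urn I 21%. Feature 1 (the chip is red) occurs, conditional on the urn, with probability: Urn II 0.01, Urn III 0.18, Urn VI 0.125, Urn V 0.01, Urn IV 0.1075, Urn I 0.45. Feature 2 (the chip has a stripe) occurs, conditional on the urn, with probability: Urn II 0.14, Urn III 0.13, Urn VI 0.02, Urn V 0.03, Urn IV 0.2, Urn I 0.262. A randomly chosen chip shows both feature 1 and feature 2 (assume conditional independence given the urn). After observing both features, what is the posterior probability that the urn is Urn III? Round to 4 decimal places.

Unnormalized posteriors (prior × likelihood):
  Urn II: 0.21 × 0.01 × 0.14 = 0.000294
  Urn III: 0.2 × 0.18 × 0.13 = 0.00468
  Urn VI: 0.16 × 0.125 × 0.02 = 0.0004
  Urn V: 0.12 × 0.01 × 0.03 = 0.000036
  Urn IV: 0.1 × 0.1075 × 0.2 = 0.00215
  Urn I: 0.21 × 0.45 × 0.262 = 0.024759
Normalizing constant = 0.032319.
P(Urn III | evidence) = 0.00468 / 0.032319 ≈ 0.1448.

0.1448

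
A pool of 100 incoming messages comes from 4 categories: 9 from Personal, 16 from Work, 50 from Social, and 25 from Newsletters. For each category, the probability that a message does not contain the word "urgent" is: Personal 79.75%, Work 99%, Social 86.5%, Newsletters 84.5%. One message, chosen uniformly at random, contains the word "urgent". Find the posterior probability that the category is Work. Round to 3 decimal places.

Taking complements, P(urgent-flag | each) = Personal 0.2025, Work 0.01, Social 0.135, Newsletters 0.155.
Compute prior × likelihood for every hypothesis:
  Personal: 0.09 × 0.2025 = 0.018225
  Work: 0.16 × 0.01 = 0.0016
  Social: 0.5 × 0.135 = 0.0675
  Newsletters: 0.25 × 0.155 = 0.03875
Sum = 0.126075.
P(Work | evidence) = 0.0016 / 0.126075 ≈ 0.013.

0.013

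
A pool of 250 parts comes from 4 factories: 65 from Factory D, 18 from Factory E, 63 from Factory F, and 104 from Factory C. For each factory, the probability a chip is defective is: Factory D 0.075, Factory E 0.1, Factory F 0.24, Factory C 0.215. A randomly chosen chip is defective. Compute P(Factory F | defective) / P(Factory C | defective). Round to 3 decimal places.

Compute prior × likelihood for every hypothesis:
  Factory D: 0.26 × 0.075 = 0.0195
  Factory E: 0.072 × 0.1 = 0.0072
  Factory F: 0.252 × 0.24 = 0.06048
  Factory C: 0.416 × 0.215 = 0.08944
Sum = 0.17662.
The ratio is 0.06048 / 0.08944 (the normalizer cancels) = 0.676.

0.676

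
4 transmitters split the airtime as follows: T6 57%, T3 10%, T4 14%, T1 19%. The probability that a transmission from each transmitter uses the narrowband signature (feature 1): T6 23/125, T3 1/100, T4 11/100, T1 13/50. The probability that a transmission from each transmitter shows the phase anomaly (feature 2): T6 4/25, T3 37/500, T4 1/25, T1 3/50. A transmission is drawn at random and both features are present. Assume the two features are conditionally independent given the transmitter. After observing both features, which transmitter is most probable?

Compute prior × likelihood for every hypothesis:
  T6: 0.57 × 0.184 × 0.16 = 0.0167808
  T3: 0.1 × 0.01 × 0.074 = 0.000074
  T4: 0.14 × 0.11 × 0.04 = 0.000616
  T1: 0.19 × 0.26 × 0.06 = 0.002964
Sum = 0.0204348.
Largest term belongs to T6, so T6 is most probable.

T6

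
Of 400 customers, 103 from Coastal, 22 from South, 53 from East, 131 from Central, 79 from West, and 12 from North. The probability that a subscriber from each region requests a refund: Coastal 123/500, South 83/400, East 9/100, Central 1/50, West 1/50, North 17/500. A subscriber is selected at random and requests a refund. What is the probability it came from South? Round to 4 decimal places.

Compute prior × likelihood for every hypothesis:
  Coastal: 0.2575 × 0.246 = 0.063345
  South: 0.055 × 0.2075 = 0.0114125
  East: 0.1325 × 0.09 = 0.011925
  Central: 0.3275 × 0.02 = 0.00655
  West: 0.1975 × 0.02 = 0.00395
  North: 0.03 × 0.034 = 0.00102
Total = 0.0982025.
P(South | evidence) = 0.0114125 / 0.0982025 ≈ 0.1162.

0.1162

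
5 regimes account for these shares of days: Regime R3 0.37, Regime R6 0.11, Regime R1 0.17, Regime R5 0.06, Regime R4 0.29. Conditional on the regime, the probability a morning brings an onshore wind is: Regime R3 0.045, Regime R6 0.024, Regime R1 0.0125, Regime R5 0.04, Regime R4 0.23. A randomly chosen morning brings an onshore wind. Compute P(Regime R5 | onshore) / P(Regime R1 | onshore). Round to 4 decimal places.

Prior × likelihood for each hypothesis:
  Regime R3: 0.37 × 0.045 = 0.01665
  Regime R6: 0.11 × 0.024 = 0.00264
  Regime R1: 0.17 × 0.0125 = 0.002125
  Regime R5: 0.06 × 0.04 = 0.0024
  Regime R4: 0.29 × 0.23 = 0.0667
Total = 0.090515.
The ratio is 0.0024 / 0.002125 (the normalizer cancels) = 1.1294.

1.1294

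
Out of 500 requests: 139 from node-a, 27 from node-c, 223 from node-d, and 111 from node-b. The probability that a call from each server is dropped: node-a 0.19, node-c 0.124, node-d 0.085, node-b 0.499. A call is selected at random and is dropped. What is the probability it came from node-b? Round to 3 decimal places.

0.532

Compute prior × likelihood for every hypothesis:
  node-a: 0.278 × 0.19 = 0.05282
  node-c: 0.054 × 0.124 = 0.006696
  node-d: 0.446 × 0.085 = 0.03791
  node-b: 0.222 × 0.499 = 0.110778
Total = 0.208204.
P(node-b | evidence) = 0.110778 / 0.208204 ≈ 0.532.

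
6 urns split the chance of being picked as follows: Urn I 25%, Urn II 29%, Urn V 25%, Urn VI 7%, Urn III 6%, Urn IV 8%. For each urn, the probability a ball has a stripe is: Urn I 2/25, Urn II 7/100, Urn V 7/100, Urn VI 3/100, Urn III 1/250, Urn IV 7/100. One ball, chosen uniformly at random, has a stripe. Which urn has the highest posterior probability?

Urn II

Unnormalized posteriors (prior × likelihood):
  Urn I: 0.25 × 0.08 = 0.02
  Urn II: 0.29 × 0.07 = 0.0203
  Urn V: 0.25 × 0.07 = 0.0175
  Urn VI: 0.07 × 0.03 = 0.0021
  Urn III: 0.06 × 0.004 = 0.00024
  Urn IV: 0.08 × 0.07 = 0.0056
Normalizing constant = 0.06574.
Largest term belongs to Urn II, so Urn II is most probable.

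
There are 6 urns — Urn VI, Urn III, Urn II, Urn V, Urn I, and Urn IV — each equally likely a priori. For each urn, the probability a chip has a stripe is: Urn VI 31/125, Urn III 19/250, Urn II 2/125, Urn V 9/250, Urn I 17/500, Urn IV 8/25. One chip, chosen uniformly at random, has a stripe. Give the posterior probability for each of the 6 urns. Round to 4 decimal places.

With a uniform prior (1/6 each), posterior ∝ likelihood:
  Urn VI: 0.248
  Urn III: 0.076
  Urn II: 0.016
  Urn V: 0.036
  Urn I: 0.034
  Urn IV: 0.32
Sum = 0.73.
P(Urn VI | striped) = 0.248/0.73 ≈ 0.3397
P(Urn III | striped) = 0.076/0.73 ≈ 0.1041
P(Urn II | striped) = 0.016/0.73 ≈ 0.0219
P(Urn V | striped) = 0.036/0.73 ≈ 0.0493
P(Urn I | striped) = 0.034/0.73 ≈ 0.0466
P(Urn IV | striped) = 0.32/0.73 ≈ 0.4384

Urn VI 0.3397, Urn III 0.1041, Urn II 0.0219, Urn V 0.0493, Urn I 0.0466, Urn IV 0.4384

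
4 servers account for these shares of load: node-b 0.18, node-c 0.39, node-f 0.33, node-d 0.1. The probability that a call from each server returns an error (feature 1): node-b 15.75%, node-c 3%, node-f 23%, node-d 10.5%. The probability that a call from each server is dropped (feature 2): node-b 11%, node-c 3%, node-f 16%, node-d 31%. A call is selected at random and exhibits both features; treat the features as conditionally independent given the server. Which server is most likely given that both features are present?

node-f

Prior × likelihood for each hypothesis:
  node-b: 0.18 × 0.1575 × 0.11 = 0.0031185
  node-c: 0.39 × 0.03 × 0.03 = 0.000351
  node-f: 0.33 × 0.23 × 0.16 = 0.012144
  node-d: 0.1 × 0.105 × 0.31 = 0.003255
Total = 0.0188685.
Largest term belongs to node-f, so node-f is most probable.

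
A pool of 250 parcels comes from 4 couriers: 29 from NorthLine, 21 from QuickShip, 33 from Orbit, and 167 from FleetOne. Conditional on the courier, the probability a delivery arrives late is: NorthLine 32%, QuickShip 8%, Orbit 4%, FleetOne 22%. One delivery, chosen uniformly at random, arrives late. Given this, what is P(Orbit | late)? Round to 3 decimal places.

0.027

By Bayes' rule, posterior ∝ prior × likelihood:
  NorthLine: 0.116 × 0.32 = 0.03712
  QuickShip: 0.084 × 0.08 = 0.00672
  Orbit: 0.132 × 0.04 = 0.00528
  FleetOne: 0.668 × 0.22 = 0.14696
Normalizing constant = 0.19608.
P(Orbit | evidence) = 0.00528 / 0.19608 ≈ 0.027.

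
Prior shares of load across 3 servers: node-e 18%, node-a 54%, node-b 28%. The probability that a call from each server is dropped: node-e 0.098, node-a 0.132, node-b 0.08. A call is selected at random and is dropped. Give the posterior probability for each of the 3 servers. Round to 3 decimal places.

Unnormalized posteriors (prior × likelihood):
  node-e: 0.18 × 0.098 = 0.01764
  node-a: 0.54 × 0.132 = 0.07128
  node-b: 0.28 × 0.08 = 0.0224
Sum = 0.11132.
P(node-e | dropped) = 0.01764/0.11132 ≈ 0.158
P(node-a | dropped) = 0.07128/0.11132 ≈ 0.640
P(node-b | dropped) = 0.0224/0.11132 ≈ 0.201
(Check: 0.158+0.640+0.201 = 0.999.)

node-e 0.158, node-a 0.640, node-b 0.201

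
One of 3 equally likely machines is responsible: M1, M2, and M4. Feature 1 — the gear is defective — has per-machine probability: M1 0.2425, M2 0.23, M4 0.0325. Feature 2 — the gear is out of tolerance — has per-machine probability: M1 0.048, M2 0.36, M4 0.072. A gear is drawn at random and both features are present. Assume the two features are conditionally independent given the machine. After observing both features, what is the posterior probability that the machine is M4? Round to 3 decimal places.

0.024

With a uniform prior (1/3 each), posterior ∝ likelihood:
  M1: 0.2425 × 0.048 = 0.01164
  M2: 0.23 × 0.36 = 0.0828
  M4: 0.0325 × 0.072 = 0.00234
Sum = 0.09678.
P(M4 | evidence) = 0.00234 / 0.09678 ≈ 0.024.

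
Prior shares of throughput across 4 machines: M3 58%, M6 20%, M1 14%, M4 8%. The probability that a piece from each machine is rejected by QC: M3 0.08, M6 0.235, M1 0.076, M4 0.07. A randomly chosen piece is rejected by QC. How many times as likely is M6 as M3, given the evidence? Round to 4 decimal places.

Unnormalized posteriors (prior × likelihood):
  M3: 0.58 × 0.08 = 0.0464
  M6: 0.2 × 0.235 = 0.047
  M1: 0.14 × 0.076 = 0.01064
  M4: 0.08 × 0.07 = 0.0056
Total = 0.10964.
The ratio is 0.047 / 0.0464 (the normalizer cancels) = 1.0129.

1.0129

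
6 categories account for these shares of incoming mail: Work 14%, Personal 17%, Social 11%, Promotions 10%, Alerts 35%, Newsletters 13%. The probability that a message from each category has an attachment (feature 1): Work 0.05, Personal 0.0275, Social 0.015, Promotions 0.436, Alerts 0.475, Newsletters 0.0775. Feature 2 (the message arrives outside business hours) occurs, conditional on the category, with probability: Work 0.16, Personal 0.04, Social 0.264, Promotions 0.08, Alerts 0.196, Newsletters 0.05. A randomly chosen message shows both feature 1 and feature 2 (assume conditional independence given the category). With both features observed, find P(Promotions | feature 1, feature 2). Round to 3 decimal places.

0.091

By Bayes' rule, posterior ∝ prior × likelihood:
  Work: 0.14 × 0.05 × 0.16 = 0.00112
  Personal: 0.17 × 0.0275 × 0.04 = 0.000187
  Social: 0.11 × 0.015 × 0.264 = 0.0004356
  Promotions: 0.1 × 0.436 × 0.08 = 0.003488
  Alerts: 0.35 × 0.475 × 0.196 = 0.032585
  Newsletters: 0.13 × 0.0775 × 0.05 = 0.00050375
Normalizing constant = 0.03831935.
P(Promotions | evidence) = 0.003488 / 0.03831935 ≈ 0.091.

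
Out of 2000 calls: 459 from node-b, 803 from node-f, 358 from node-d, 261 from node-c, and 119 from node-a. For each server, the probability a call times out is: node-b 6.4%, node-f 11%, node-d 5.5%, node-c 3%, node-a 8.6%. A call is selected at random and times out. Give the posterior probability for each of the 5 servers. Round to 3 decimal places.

node-b 0.189, node-f 0.568, node-d 0.127, node-c 0.050, node-a 0.066

Compute prior × likelihood for every hypothesis:
  node-b: 0.2295 × 0.064 = 0.014688
  node-f: 0.4015 × 0.11 = 0.044165
  node-d: 0.179 × 0.055 = 0.009845
  node-c: 0.1305 × 0.03 = 0.003915
  node-a: 0.0595 × 0.086 = 0.005117
Normalizing constant = 0.07773.
P(node-b | timeout) = 0.014688/0.07773 ≈ 0.189
P(node-f | timeout) = 0.044165/0.07773 ≈ 0.568
P(node-d | timeout) = 0.009845/0.07773 ≈ 0.127
P(node-c | timeout) = 0.003915/0.07773 ≈ 0.050
P(node-a | timeout) = 0.005117/0.07773 ≈ 0.066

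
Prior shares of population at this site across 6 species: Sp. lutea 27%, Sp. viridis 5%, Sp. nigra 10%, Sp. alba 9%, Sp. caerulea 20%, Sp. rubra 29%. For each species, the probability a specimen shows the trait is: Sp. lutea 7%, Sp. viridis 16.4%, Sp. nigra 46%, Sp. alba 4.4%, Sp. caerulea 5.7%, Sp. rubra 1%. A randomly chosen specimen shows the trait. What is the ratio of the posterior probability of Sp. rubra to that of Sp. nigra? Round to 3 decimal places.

0.063

Prior × likelihood for each hypothesis:
  Sp. lutea: 0.27 × 0.07 = 0.0189
  Sp. viridis: 0.05 × 0.164 = 0.0082
  Sp. nigra: 0.1 × 0.46 = 0.046
  Sp. alba: 0.09 × 0.044 = 0.00396
  Sp. caerulea: 0.2 × 0.057 = 0.0114
  Sp. rubra: 0.29 × 0.01 = 0.0029
Total = 0.09136.
The ratio is 0.0029 / 0.046 (the normalizer cancels) = 0.063.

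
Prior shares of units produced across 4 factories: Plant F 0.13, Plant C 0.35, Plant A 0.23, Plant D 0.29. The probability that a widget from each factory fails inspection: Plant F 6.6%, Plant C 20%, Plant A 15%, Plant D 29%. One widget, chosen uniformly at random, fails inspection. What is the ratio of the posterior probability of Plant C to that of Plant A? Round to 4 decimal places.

2.0290

By Bayes' rule, posterior ∝ prior × likelihood:
  Plant F: 0.13 × 0.066 = 0.00858
  Plant C: 0.35 × 0.2 = 0.07
  Plant A: 0.23 × 0.15 = 0.0345
  Plant D: 0.29 × 0.29 = 0.0841
Sum = 0.19718.
The ratio is 0.07 / 0.0345 (the normalizer cancels) = 2.0290.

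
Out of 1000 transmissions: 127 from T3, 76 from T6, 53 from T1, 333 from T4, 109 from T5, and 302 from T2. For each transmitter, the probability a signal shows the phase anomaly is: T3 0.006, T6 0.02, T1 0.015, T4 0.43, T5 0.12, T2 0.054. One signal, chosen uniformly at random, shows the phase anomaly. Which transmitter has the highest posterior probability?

T4

Prior × likelihood for each hypothesis:
  T3: 0.127 × 0.006 = 0.000762
  T6: 0.076 × 0.02 = 0.00152
  T1: 0.053 × 0.015 = 0.000795
  T4: 0.333 × 0.43 = 0.14319
  T5: 0.109 × 0.12 = 0.01308
  T2: 0.302 × 0.054 = 0.016308
Sum = 0.175655.
Largest term belongs to T4, so T4 is most probable.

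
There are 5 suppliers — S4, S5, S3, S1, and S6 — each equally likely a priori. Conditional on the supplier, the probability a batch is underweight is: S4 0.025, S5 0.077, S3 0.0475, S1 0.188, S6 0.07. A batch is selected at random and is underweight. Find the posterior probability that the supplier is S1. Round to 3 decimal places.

0.461

With a uniform prior (1/5 each), posterior ∝ likelihood:
  S4: 0.025
  S5: 0.077
  S3: 0.0475
  S1: 0.188
  S6: 0.07
Total = 0.4075.
P(S1 | evidence) = 0.188 / 0.4075 ≈ 0.461.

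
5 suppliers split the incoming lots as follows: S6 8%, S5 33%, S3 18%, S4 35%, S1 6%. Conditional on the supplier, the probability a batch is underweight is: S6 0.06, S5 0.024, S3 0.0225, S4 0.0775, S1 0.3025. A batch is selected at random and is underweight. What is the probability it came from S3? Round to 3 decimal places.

0.065

Prior × likelihood for each hypothesis:
  S6: 0.08 × 0.06 = 0.0048
  S5: 0.33 × 0.024 = 0.00792
  S3: 0.18 × 0.0225 = 0.00405
  S4: 0.35 × 0.0775 = 0.027125
  S1: 0.06 × 0.3025 = 0.01815
Sum = 0.062045.
P(S3 | evidence) = 0.00405 / 0.062045 ≈ 0.065.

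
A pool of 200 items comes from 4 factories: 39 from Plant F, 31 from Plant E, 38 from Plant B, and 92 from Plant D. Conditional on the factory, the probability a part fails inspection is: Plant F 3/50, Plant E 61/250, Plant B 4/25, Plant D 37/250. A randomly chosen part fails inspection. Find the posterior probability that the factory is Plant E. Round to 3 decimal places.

Unnormalized posteriors (prior × likelihood):
  Plant F: 0.195 × 0.06 = 0.0117
  Plant E: 0.155 × 0.244 = 0.03782
  Plant B: 0.19 × 0.16 = 0.0304
  Plant D: 0.46 × 0.148 = 0.06808
Total = 0.148.
P(Plant E | evidence) = 0.03782 / 0.148 ≈ 0.256.

0.256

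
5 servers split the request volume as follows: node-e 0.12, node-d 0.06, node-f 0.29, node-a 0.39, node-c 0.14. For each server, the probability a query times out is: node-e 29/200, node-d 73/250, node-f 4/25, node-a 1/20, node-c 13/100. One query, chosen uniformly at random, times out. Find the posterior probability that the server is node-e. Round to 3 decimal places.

0.146

Compute prior × likelihood for every hypothesis:
  node-e: 0.12 × 0.145 = 0.0174
  node-d: 0.06 × 0.292 = 0.01752
  node-f: 0.29 × 0.16 = 0.0464
  node-a: 0.39 × 0.05 = 0.0195
  node-c: 0.14 × 0.13 = 0.0182
Sum = 0.11902.
P(node-e | evidence) = 0.0174 / 0.11902 ≈ 0.146.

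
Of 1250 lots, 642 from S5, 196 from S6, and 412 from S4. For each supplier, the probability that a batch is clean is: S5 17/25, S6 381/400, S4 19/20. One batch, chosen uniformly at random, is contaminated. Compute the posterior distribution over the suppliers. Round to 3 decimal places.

S5 0.873, S6 0.040, S4 0.088

Taking complements, P(contaminated | each) = S5 0.32, S6 0.0475, S4 0.05.
By Bayes' rule, posterior ∝ prior × likelihood:
  S5: 0.5136 × 0.32 = 0.164352
  S6: 0.1568 × 0.0475 = 0.007448
  S4: 0.3296 × 0.05 = 0.01648
Normalizing constant = 0.18828.
P(S5 | contaminated) = 0.164352/0.18828 ≈ 0.873
P(S6 | contaminated) = 0.007448/0.18828 ≈ 0.040
P(S4 | contaminated) = 0.01648/0.18828 ≈ 0.088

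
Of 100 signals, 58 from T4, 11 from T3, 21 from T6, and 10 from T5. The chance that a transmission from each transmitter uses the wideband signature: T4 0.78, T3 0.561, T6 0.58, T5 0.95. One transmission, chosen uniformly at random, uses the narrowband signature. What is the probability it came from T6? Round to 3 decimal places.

Taking complements, P(narrowband | each) = T4 0.22, T3 0.439, T6 0.42, T5 0.05.
Unnormalized posteriors (prior × likelihood):
  T4: 0.58 × 0.22 = 0.1276
  T3: 0.11 × 0.439 = 0.04829
  T6: 0.21 × 0.42 = 0.0882
  T5: 0.1 × 0.05 = 0.005
Total = 0.26909.
P(T6 | evidence) = 0.0882 / 0.26909 ≈ 0.328.

0.328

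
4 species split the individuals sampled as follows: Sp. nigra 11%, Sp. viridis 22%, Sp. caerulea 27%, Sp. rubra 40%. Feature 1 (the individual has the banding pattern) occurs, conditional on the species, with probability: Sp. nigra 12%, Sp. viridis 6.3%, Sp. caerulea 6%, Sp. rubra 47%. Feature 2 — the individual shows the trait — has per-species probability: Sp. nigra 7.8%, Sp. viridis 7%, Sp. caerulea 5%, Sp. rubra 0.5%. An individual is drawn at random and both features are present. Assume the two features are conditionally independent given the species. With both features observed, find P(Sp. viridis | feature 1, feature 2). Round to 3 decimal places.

Unnormalized posteriors (prior × likelihood):
  Sp. nigra: 0.11 × 0.12 × 0.078 = 0.0010296
  Sp. viridis: 0.22 × 0.063 × 0.07 = 0.0009702
  Sp. caerulea: 0.27 × 0.06 × 0.05 = 0.00081
  Sp. rubra: 0.4 × 0.47 × 0.005 = 0.00094
Normalizing constant = 0.0037498.
P(Sp. viridis | evidence) = 0.0009702 / 0.0037498 ≈ 0.259.

0.259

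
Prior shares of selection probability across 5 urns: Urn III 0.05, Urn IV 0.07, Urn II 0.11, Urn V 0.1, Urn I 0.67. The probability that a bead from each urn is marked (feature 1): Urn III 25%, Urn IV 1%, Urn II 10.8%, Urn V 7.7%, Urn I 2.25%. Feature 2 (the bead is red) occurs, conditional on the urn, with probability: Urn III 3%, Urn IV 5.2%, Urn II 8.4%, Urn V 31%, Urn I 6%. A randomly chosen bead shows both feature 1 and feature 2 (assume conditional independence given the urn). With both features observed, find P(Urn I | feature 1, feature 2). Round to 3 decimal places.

0.192

Prior × likelihood for each hypothesis:
  Urn III: 0.05 × 0.25 × 0.03 = 0.000375
  Urn IV: 0.07 × 0.01 × 0.052 = 0.0000364
  Urn II: 0.11 × 0.108 × 0.084 = 0.00099792
  Urn V: 0.1 × 0.077 × 0.31 = 0.002387
  Urn I: 0.67 × 0.0225 × 0.06 = 0.0009045
Total = 0.00470082.
P(Urn I | evidence) = 0.0009045 / 0.00470082 ≈ 0.192.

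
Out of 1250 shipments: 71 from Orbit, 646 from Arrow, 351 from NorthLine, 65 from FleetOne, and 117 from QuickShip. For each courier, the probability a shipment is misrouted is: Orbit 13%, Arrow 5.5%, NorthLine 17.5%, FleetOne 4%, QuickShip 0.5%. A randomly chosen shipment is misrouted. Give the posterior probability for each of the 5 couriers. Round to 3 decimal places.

Compute prior × likelihood for every hypothesis:
  Orbit: 0.0568 × 0.13 = 0.007384
  Arrow: 0.5168 × 0.055 = 0.028424
  NorthLine: 0.2808 × 0.175 = 0.04914
  FleetOne: 0.052 × 0.04 = 0.00208
  QuickShip: 0.0936 × 0.005 = 0.000468
Sum = 0.087496.
P(Orbit | misrouted) = 0.007384/0.087496 ≈ 0.084
P(Arrow | misrouted) = 0.028424/0.087496 ≈ 0.325
P(NorthLine | misrouted) = 0.04914/0.087496 ≈ 0.562
P(FleetOne | misrouted) = 0.00208/0.087496 ≈ 0.024
P(QuickShip | misrouted) = 0.000468/0.087496 ≈ 0.005
(Check: 0.084+0.325+0.562+0.024+0.005 = 1.000.)

Orbit 0.084, Arrow 0.325, NorthLine 0.562, FleetOne 0.024, QuickShip 0.005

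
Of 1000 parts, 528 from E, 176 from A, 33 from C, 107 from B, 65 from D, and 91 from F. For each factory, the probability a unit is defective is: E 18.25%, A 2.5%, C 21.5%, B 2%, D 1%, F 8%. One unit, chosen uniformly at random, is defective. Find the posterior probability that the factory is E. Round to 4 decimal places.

0.8171

By Bayes' rule, posterior ∝ prior × likelihood:
  E: 0.528 × 0.1825 = 0.09636
  A: 0.176 × 0.025 = 0.0044
  C: 0.033 × 0.215 = 0.007095
  B: 0.107 × 0.02 = 0.00214
  D: 0.065 × 0.01 = 0.00065
  F: 0.091 × 0.08 = 0.00728
Normalizing constant = 0.117925.
P(E | evidence) = 0.09636 / 0.117925 ≈ 0.8171.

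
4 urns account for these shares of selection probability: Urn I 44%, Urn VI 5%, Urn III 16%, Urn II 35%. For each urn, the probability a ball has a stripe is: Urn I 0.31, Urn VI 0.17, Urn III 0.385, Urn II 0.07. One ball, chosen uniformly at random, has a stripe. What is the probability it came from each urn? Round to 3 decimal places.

By Bayes' rule, posterior ∝ prior × likelihood:
  Urn I: 0.44 × 0.31 = 0.1364
  Urn VI: 0.05 × 0.17 = 0.0085
  Urn III: 0.16 × 0.385 = 0.0616
  Urn II: 0.35 × 0.07 = 0.0245
Normalizing constant = 0.231.
P(Urn I | striped) = 0.1364/0.231 ≈ 0.590
P(Urn VI | striped) = 0.0085/0.231 ≈ 0.037
P(Urn III | striped) = 0.0616/0.231 ≈ 0.267
P(Urn II | striped) = 0.0245/0.231 ≈ 0.106

Urn I 0.590, Urn VI 0.037, Urn III 0.267, Urn II 0.106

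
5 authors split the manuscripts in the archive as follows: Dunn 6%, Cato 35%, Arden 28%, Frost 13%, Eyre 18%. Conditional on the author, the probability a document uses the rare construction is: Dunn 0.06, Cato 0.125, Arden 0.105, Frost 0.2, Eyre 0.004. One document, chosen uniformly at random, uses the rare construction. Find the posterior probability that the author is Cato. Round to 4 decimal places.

Compute prior × likelihood for every hypothesis:
  Dunn: 0.06 × 0.06 = 0.0036
  Cato: 0.35 × 0.125 = 0.04375
  Arden: 0.28 × 0.105 = 0.0294
  Frost: 0.13 × 0.2 = 0.026
  Eyre: 0.18 × 0.004 = 0.00072
Total = 0.10347.
P(Cato | evidence) = 0.04375 / 0.10347 ≈ 0.4228.

0.4228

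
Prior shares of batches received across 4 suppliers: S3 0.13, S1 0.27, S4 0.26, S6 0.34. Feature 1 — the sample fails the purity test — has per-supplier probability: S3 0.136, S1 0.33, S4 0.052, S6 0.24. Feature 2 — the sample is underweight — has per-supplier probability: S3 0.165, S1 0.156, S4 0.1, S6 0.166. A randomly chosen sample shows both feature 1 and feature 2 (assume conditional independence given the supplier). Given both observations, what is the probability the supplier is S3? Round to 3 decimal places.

Unnormalized posteriors (prior × likelihood):
  S3: 0.13 × 0.136 × 0.165 = 0.0029172
  S1: 0.27 × 0.33 × 0.156 = 0.0138996
  S4: 0.26 × 0.052 × 0.1 = 0.001352
  S6: 0.34 × 0.24 × 0.166 = 0.0135456
Total = 0.0317144.
P(S3 | evidence) = 0.0029172 / 0.0317144 ≈ 0.092.

0.092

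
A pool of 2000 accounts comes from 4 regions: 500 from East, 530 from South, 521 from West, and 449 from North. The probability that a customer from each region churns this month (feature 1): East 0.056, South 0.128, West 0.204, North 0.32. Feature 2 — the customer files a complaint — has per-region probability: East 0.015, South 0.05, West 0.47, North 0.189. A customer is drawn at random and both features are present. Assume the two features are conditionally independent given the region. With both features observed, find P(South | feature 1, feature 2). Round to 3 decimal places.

Compute prior × likelihood for every hypothesis:
  East: 0.25 × 0.056 × 0.015 = 0.00021
  South: 0.265 × 0.128 × 0.05 = 0.001696
  West: 0.2605 × 0.204 × 0.47 = 0.02497674
  North: 0.2245 × 0.32 × 0.189 = 0.01357776
Normalizing constant = 0.0404605.
P(South | evidence) = 0.001696 / 0.0404605 ≈ 0.042.

0.042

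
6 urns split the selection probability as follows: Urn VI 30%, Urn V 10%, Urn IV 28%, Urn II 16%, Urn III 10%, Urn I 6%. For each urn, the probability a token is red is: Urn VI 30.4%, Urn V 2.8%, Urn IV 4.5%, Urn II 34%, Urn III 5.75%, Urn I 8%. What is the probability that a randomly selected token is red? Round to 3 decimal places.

Unnormalized posteriors (prior × likelihood):
  Urn VI: 0.3 × 0.304 = 0.0912
  Urn V: 0.1 × 0.028 = 0.0028
  Urn IV: 0.28 × 0.045 = 0.0126
  Urn II: 0.16 × 0.34 = 0.0544
  Urn III: 0.1 × 0.0575 = 0.00575
  Urn I: 0.06 × 0.08 = 0.0048
P(red) = 0.0912 + 0.0028 + 0.0126 + 0.0544 + 0.00575 + 0.0048 = 0.17155 → 0.172.

0.172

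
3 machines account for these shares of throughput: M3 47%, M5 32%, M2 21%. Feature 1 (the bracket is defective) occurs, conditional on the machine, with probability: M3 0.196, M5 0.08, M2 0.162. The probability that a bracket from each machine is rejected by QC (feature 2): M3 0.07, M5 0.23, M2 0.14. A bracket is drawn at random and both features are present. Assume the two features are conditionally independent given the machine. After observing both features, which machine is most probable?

By Bayes' rule, posterior ∝ prior × likelihood:
  M3: 0.47 × 0.196 × 0.07 = 0.0064484
  M5: 0.32 × 0.08 × 0.23 = 0.005888
  M2: 0.21 × 0.162 × 0.14 = 0.0047628
Sum = 0.0170992.
Largest term belongs to M3, so M3 is most probable.

M3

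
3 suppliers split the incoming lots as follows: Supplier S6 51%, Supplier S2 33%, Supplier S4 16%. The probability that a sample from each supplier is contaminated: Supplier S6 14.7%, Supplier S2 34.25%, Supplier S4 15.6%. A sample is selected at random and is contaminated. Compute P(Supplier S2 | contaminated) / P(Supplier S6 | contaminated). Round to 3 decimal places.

1.508

Prior × likelihood for each hypothesis:
  Supplier S6: 0.51 × 0.147 = 0.07497
  Supplier S2: 0.33 × 0.3425 = 0.113025
  Supplier S4: 0.16 × 0.156 = 0.02496
Sum = 0.212955.
The ratio is 0.113025 / 0.07497 (the normalizer cancels) = 1.508.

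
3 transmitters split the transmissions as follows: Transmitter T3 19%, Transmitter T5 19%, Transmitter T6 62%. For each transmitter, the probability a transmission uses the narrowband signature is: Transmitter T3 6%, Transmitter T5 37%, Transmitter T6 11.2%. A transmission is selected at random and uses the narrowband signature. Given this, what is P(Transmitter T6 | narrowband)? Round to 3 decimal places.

Prior × likelihood for each hypothesis:
  Transmitter T3: 0.19 × 0.06 = 0.0114
  Transmitter T5: 0.19 × 0.37 = 0.0703
  Transmitter T6: 0.62 × 0.112 = 0.06944
Total = 0.15114.
P(Transmitter T6 | evidence) = 0.06944 / 0.15114 ≈ 0.459.

0.459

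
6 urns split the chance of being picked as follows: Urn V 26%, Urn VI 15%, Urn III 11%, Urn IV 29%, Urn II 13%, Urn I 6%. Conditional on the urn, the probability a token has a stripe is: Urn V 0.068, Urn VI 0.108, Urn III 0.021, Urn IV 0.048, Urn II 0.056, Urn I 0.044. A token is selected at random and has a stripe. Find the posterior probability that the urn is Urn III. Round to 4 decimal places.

0.0385

By Bayes' rule, posterior ∝ prior × likelihood:
  Urn V: 0.26 × 0.068 = 0.01768
  Urn VI: 0.15 × 0.108 = 0.0162
  Urn III: 0.11 × 0.021 = 0.00231
  Urn IV: 0.29 × 0.048 = 0.01392
  Urn II: 0.13 × 0.056 = 0.00728
  Urn I: 0.06 × 0.044 = 0.00264
Normalizing constant = 0.06003.
P(Urn III | evidence) = 0.00231 / 0.06003 ≈ 0.0385.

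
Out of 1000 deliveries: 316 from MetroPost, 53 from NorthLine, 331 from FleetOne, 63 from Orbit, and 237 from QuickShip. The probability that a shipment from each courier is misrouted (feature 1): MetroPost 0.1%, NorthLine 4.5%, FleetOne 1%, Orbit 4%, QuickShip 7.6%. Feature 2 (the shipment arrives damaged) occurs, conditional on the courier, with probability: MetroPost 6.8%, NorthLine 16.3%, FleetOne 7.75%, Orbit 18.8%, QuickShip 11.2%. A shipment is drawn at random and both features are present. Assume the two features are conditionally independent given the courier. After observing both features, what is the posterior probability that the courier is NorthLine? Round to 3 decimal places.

Unnormalized posteriors (prior × likelihood):
  MetroPost: 0.316 × 0.001 × 0.068 = 0.000021488
  NorthLine: 0.053 × 0.045 × 0.163 = 0.000388755
  FleetOne: 0.331 × 0.01 × 0.0775 = 0.000256525
  Orbit: 0.063 × 0.04 × 0.188 = 0.00047376
  QuickShip: 0.237 × 0.076 × 0.112 = 0.002017344
Total = 0.003157872.
P(NorthLine | evidence) = 0.000388755 / 0.003157872 ≈ 0.123.

0.123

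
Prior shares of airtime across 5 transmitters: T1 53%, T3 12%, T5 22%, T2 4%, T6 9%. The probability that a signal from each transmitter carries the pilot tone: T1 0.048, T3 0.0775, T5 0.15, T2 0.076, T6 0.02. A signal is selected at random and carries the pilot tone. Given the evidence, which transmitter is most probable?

Prior × likelihood for each hypothesis:
  T1: 0.53 × 0.048 = 0.02544
  T3: 0.12 × 0.0775 = 0.0093
  T5: 0.22 × 0.15 = 0.033
  T2: 0.04 × 0.076 = 0.00304
  T6: 0.09 × 0.02 = 0.0018
Normalizing constant = 0.07258.
Largest term belongs to T5, so T5 is most probable.

T5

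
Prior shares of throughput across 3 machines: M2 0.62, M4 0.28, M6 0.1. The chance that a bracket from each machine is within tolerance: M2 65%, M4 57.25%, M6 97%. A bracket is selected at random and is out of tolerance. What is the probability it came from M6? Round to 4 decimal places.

Taking complements, P(oversize | each) = M2 0.35, M4 0.4275, M6 0.03.
Compute prior × likelihood for every hypothesis:
  M2: 0.62 × 0.35 = 0.217
  M4: 0.28 × 0.4275 = 0.1197
  M6: 0.1 × 0.03 = 0.003
Total = 0.3397.
P(M6 | evidence) = 0.003 / 0.3397 ≈ 0.0088.

0.0088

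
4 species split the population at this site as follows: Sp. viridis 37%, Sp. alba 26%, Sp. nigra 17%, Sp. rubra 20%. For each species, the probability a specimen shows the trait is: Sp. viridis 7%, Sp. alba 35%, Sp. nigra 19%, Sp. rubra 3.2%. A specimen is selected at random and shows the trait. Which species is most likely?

Sp. alba

Compute prior × likelihood for every hypothesis:
  Sp. viridis: 0.37 × 0.07 = 0.0259
  Sp. alba: 0.26 × 0.35 = 0.091
  Sp. nigra: 0.17 × 0.19 = 0.0323
  Sp. rubra: 0.2 × 0.032 = 0.0064
Sum = 0.1556.
Largest term belongs to Sp. alba, so Sp. alba is most probable.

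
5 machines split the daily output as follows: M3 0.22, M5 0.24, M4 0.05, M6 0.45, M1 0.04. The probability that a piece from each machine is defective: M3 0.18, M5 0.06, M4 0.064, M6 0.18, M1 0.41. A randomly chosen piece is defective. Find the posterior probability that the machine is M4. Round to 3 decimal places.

0.021

Prior × likelihood for each hypothesis:
  M3: 0.22 × 0.18 = 0.0396
  M5: 0.24 × 0.06 = 0.0144
  M4: 0.05 × 0.064 = 0.0032
  M6: 0.45 × 0.18 = 0.081
  M1: 0.04 × 0.41 = 0.0164
Sum = 0.1546.
P(M4 | evidence) = 0.0032 / 0.1546 ≈ 0.021.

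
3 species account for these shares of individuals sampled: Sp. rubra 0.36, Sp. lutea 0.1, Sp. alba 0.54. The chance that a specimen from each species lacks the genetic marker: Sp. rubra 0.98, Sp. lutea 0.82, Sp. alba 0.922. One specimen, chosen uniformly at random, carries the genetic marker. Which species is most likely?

Taking complements, P(marker | each) = Sp. rubra 0.02, Sp. lutea 0.18, Sp. alba 0.078.
By Bayes' rule, posterior ∝ prior × likelihood:
  Sp. rubra: 0.36 × 0.02 = 0.0072
  Sp. lutea: 0.1 × 0.18 = 0.018
  Sp. alba: 0.54 × 0.078 = 0.04212
Sum = 0.06732.
Largest term belongs to Sp. alba, so Sp. alba is most probable.

Sp. alba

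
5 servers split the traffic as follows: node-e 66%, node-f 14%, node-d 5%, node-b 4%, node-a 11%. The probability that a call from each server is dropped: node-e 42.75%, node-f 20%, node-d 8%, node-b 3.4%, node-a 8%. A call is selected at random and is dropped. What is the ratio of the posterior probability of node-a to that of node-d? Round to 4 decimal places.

By Bayes' rule, posterior ∝ prior × likelihood:
  node-e: 0.66 × 0.4275 = 0.28215
  node-f: 0.14 × 0.2 = 0.028
  node-d: 0.05 × 0.08 = 0.004
  node-b: 0.04 × 0.034 = 0.00136
  node-a: 0.11 × 0.08 = 0.0088
Total = 0.32431.
The ratio is 0.0088 / 0.004 (the normalizer cancels) = 2.2000.

2.2000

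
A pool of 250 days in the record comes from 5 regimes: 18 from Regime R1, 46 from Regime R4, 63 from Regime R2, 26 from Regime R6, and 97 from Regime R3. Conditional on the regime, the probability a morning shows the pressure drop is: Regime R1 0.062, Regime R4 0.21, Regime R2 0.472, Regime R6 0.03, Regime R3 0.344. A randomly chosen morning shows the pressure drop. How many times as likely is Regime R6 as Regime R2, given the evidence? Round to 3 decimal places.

0.026

By Bayes' rule, posterior ∝ prior × likelihood:
  Regime R1: 0.072 × 0.062 = 0.004464
  Regime R4: 0.184 × 0.21 = 0.03864
  Regime R2: 0.252 × 0.472 = 0.118944
  Regime R6: 0.104 × 0.03 = 0.00312
  Regime R3: 0.388 × 0.344 = 0.133472
Sum = 0.29864.
The ratio is 0.00312 / 0.118944 (the normalizer cancels) = 0.026.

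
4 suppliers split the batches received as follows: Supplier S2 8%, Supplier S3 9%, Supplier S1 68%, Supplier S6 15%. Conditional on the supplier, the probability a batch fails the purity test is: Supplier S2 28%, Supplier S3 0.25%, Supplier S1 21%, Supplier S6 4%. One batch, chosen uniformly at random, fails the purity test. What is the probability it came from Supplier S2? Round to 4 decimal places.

0.1307

By Bayes' rule, posterior ∝ prior × likelihood:
  Supplier S2: 0.08 × 0.28 = 0.0224
  Supplier S3: 0.09 × 0.0025 = 0.000225
  Supplier S1: 0.68 × 0.21 = 0.1428
  Supplier S6: 0.15 × 0.04 = 0.006
Sum = 0.171425.
P(Supplier S2 | evidence) = 0.0224 / 0.171425 ≈ 0.1307.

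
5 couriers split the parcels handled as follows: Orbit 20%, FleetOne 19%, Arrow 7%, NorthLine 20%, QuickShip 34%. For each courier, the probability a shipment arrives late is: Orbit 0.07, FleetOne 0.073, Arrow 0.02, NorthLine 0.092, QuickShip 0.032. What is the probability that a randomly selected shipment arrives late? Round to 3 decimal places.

Unnormalized posteriors (prior × likelihood):
  Orbit: 0.2 × 0.07 = 0.014
  FleetOne: 0.19 × 0.073 = 0.01387
  Arrow: 0.07 × 0.02 = 0.0014
  NorthLine: 0.2 × 0.092 = 0.0184
  QuickShip: 0.34 × 0.032 = 0.01088
P(late) = 0.014 + 0.01387 + 0.0014 + 0.0184 + 0.01088 = 0.05855 → 0.059.

0.059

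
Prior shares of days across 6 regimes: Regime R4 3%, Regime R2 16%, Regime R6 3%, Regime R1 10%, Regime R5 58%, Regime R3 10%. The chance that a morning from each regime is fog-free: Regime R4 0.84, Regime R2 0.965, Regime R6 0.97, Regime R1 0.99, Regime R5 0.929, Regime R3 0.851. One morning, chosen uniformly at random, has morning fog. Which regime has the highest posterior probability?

Regime R5

Taking complements, P(fog | each) = Regime R4 0.16, Regime R2 0.035, Regime R6 0.03, Regime R1 0.01, Regime R5 0.071, Regime R3 0.149.
Prior × likelihood for each hypothesis:
  Regime R4: 0.03 × 0.16 = 0.0048
  Regime R2: 0.16 × 0.035 = 0.0056
  Regime R6: 0.03 × 0.03 = 0.0009
  Regime R1: 0.1 × 0.01 = 0.001
  Regime R5: 0.58 × 0.071 = 0.04118
  Regime R3: 0.1 × 0.149 = 0.0149
Sum = 0.06838.
Largest term belongs to Regime R5, so Regime R5 is most probable.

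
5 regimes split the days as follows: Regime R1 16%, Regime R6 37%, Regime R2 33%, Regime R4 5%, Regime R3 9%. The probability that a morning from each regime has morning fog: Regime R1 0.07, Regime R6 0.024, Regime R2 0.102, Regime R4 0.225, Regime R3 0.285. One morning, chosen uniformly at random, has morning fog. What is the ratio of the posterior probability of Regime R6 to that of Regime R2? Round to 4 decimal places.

0.2638

Compute prior × likelihood for every hypothesis:
  Regime R1: 0.16 × 0.07 = 0.0112
  Regime R6: 0.37 × 0.024 = 0.00888
  Regime R2: 0.33 × 0.102 = 0.03366
  Regime R4: 0.05 × 0.225 = 0.01125
  Regime R3: 0.09 × 0.285 = 0.02565
Normalizing constant = 0.09064.
The ratio is 0.00888 / 0.03366 (the normalizer cancels) = 0.2638.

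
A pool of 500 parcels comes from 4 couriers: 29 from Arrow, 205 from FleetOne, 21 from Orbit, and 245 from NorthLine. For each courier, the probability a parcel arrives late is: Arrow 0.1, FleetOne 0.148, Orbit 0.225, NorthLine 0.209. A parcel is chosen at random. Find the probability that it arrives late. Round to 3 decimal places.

0.178

Compute prior × likelihood for every hypothesis:
  Arrow: 0.058 × 0.1 = 0.0058
  FleetOne: 0.41 × 0.148 = 0.06068
  Orbit: 0.042 × 0.225 = 0.00945
  NorthLine: 0.49 × 0.209 = 0.10241
P(late) = 0.0058 + 0.06068 + 0.00945 + 0.10241 = 0.17834 → 0.178.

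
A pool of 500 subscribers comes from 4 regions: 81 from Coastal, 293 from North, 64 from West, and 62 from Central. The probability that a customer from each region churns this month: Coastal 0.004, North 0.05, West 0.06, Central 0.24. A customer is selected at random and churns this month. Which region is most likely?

Central

Prior × likelihood for each hypothesis:
  Coastal: 0.162 × 0.004 = 0.000648
  North: 0.586 × 0.05 = 0.0293
  West: 0.128 × 0.06 = 0.00768
  Central: 0.124 × 0.24 = 0.02976
Sum = 0.067388.
Largest term belongs to Central, so Central is most probable.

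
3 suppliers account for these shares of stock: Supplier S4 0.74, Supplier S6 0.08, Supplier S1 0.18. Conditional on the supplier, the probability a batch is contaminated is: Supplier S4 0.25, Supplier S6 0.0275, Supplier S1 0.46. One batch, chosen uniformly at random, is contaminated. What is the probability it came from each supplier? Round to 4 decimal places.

Unnormalized posteriors (prior × likelihood):
  Supplier S4: 0.74 × 0.25 = 0.185
  Supplier S6: 0.08 × 0.0275 = 0.0022
  Supplier S1: 0.18 × 0.46 = 0.0828
Sum = 0.27.
P(Supplier S4 | contaminated) = 0.185/0.27 ≈ 0.6852
P(Supplier S6 | contaminated) = 0.0022/0.27 ≈ 0.0081
P(Supplier S1 | contaminated) = 0.0828/0.27 ≈ 0.3067

Supplier S4 0.6852, Supplier S6 0.0081, Supplier S1 0.3067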